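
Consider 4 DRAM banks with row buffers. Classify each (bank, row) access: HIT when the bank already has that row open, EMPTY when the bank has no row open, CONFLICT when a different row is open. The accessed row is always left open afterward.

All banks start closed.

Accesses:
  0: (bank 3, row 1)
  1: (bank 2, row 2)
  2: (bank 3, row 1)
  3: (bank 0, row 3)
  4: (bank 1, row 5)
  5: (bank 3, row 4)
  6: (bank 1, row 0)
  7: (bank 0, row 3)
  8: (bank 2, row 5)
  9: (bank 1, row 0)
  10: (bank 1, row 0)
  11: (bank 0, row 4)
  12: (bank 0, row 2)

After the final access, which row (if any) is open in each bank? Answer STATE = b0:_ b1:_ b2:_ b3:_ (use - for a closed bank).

STATE = b0:2 b1:0 b2:5 b3:4

#0 (3,1) E
#1 (2,2) E
#2 (3,1) H  (was 1)
#3 (0,3) E
#4 (1,5) E
#5 (3,4) C  (was 1)
#6 (1,0) C  (was 5)
#7 (0,3) H  (was 3)
#8 (2,5) C  (was 2)
#9 (1,0) H  (was 0)
#10 (1,0) H  (was 0)
#11 (0,4) C  (was 3)
#12 (0,2) C  (was 4)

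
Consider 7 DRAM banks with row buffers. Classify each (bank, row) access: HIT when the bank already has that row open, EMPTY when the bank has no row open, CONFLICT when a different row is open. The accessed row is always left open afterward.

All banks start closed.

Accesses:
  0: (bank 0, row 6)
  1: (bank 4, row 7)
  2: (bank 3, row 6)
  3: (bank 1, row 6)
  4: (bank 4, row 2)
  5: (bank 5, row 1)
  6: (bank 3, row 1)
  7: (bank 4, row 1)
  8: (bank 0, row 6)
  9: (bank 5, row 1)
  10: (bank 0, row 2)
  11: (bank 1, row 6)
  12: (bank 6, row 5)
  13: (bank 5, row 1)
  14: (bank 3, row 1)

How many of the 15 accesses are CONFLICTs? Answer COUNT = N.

  [0] b0 r6: no row ⇒ E
  [1] b4 r7: no row ⇒ E
  [2] b3 r6: no row ⇒ E
  [3] b1 r6: no row ⇒ E
  [4] b4 r2: had r7 ⇒ C
  [5] b5 r1: no row ⇒ E
  [6] b3 r1: had r6 ⇒ C
  [7] b4 r1: had r2 ⇒ C
  [8] b0 r6: had r6 ⇒ H
  [9] b5 r1: had r1 ⇒ H
  [10] b0 r2: had r6 ⇒ C
  [11] b1 r6: had r6 ⇒ H
  [12] b6 r5: no row ⇒ E
  [13] b5 r1: had r1 ⇒ H
  [14] b3 r1: had r1 ⇒ H

COUNT = 4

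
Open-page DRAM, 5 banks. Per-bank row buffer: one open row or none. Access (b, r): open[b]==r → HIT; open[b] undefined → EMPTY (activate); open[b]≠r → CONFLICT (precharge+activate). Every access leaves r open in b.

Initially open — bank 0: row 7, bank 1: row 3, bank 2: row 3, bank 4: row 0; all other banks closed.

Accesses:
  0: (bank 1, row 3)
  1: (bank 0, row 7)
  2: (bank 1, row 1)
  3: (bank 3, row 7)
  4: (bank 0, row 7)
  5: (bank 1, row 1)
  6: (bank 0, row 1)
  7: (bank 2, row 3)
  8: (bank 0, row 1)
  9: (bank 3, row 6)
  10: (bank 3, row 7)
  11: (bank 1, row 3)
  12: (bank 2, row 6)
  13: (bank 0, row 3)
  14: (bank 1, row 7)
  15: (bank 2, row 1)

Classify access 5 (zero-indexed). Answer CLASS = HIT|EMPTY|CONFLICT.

#0 (1,3) H  (was 3)
#1 (0,7) H  (was 7)
#2 (1,1) C  (was 3)
#3 (3,7) E
#4 (0,7) H  (was 7)
#5 (1,1) H  (was 1)
#6 (0,1) C  (was 7)
#7 (2,3) H  (was 3)
#8 (0,1) H  (was 1)
#9 (3,6) C  (was 7)
#10 (3,7) C  (was 6)
#11 (1,3) C  (was 1)
#12 (2,6) C  (was 3)
#13 (0,3) C  (was 1)
#14 (1,7) C  (was 3)
#15 (2,1) C  (was 6)

CLASS = HIT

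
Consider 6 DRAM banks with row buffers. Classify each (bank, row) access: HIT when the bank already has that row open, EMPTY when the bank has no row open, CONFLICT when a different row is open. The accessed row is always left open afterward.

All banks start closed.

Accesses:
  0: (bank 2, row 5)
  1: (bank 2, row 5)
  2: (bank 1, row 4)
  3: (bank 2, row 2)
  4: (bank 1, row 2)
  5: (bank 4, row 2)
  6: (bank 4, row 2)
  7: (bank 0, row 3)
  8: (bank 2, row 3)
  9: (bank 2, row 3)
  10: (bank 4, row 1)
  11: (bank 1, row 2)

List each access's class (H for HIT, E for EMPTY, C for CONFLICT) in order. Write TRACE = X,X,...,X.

TRACE = E,H,E,C,C,E,H,E,C,H,C,H

step 0: bank2 None->5 [EMPTY]
step 1: bank2 5->5 [HIT]
step 2: bank1 None->4 [EMPTY]
step 3: bank2 5->2 [CONFLICT]
step 4: bank1 4->2 [CONFLICT]
step 5: bank4 None->2 [EMPTY]
step 6: bank4 2->2 [HIT]
step 7: bank0 None->3 [EMPTY]
step 8: bank2 2->3 [CONFLICT]
step 9: bank2 3->3 [HIT]
step 10: bank4 2->1 [CONFLICT]
step 11: bank1 2->2 [HIT]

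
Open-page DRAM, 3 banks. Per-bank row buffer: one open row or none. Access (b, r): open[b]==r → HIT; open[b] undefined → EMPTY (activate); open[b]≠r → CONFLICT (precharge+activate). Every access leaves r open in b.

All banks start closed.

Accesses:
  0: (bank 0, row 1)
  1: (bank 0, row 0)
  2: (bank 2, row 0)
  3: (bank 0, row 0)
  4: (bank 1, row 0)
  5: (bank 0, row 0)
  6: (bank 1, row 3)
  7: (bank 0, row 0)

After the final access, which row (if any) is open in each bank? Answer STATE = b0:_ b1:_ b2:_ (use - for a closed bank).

#0 (0,1) E
#1 (0,0) C  (was 1)
#2 (2,0) E
#3 (0,0) H  (was 0)
#4 (1,0) E
#5 (0,0) H  (was 0)
#6 (1,3) C  (was 0)
#7 (0,0) H  (was 0)

STATE = b0:0 b1:3 b2:0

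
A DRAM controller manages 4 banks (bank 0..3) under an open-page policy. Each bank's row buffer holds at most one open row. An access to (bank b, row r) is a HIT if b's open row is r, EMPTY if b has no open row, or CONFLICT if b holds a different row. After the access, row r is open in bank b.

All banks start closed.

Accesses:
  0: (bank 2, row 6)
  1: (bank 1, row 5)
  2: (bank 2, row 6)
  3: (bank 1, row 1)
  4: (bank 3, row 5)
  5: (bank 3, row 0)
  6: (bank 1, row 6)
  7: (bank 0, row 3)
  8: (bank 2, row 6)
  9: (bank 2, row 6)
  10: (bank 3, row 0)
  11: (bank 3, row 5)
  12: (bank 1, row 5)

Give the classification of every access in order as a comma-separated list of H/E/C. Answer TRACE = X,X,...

step 0: bank2 None->6 [EMPTY]
step 1: bank1 None->5 [EMPTY]
step 2: bank2 6->6 [HIT]
step 3: bank1 5->1 [CONFLICT]
step 4: bank3 None->5 [EMPTY]
step 5: bank3 5->0 [CONFLICT]
step 6: bank1 1->6 [CONFLICT]
step 7: bank0 None->3 [EMPTY]
step 8: bank2 6->6 [HIT]
step 9: bank2 6->6 [HIT]
step 10: bank3 0->0 [HIT]
step 11: bank3 0->5 [CONFLICT]
step 12: bank1 6->5 [CONFLICT]

TRACE = E,E,H,C,E,C,C,E,H,H,H,C,C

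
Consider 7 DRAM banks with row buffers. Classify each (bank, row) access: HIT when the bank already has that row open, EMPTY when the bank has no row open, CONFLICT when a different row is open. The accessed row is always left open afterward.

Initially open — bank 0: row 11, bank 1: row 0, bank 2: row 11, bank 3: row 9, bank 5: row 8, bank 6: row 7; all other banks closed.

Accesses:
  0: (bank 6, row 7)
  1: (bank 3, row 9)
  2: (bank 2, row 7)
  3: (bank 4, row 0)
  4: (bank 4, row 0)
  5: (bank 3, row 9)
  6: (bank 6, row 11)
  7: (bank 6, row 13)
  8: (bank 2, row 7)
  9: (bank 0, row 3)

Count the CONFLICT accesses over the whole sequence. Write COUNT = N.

COUNT = 4

step 0: bank6 7->7 [HIT]
step 1: bank3 9->9 [HIT]
step 2: bank2 11->7 [CONFLICT]
step 3: bank4 None->0 [EMPTY]
step 4: bank4 0->0 [HIT]
step 5: bank3 9->9 [HIT]
step 6: bank6 7->11 [CONFLICT]
step 7: bank6 11->13 [CONFLICT]
step 8: bank2 7->7 [HIT]
step 9: bank0 11->3 [CONFLICT]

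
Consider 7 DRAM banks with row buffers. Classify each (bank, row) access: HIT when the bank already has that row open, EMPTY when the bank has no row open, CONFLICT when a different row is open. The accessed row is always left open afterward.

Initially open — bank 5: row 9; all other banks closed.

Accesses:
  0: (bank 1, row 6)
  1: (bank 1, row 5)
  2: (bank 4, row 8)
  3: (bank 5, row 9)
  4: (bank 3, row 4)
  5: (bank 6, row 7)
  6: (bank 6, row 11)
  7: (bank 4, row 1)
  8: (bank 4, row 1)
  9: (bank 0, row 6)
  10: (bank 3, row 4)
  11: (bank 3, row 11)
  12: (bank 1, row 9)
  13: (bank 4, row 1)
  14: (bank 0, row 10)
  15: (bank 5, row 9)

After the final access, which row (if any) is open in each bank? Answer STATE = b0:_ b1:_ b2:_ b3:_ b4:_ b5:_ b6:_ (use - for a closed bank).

STATE = b0:10 b1:9 b2:- b3:11 b4:1 b5:9 b6:11

step 0: bank1 None->6 [EMPTY]
step 1: bank1 6->5 [CONFLICT]
step 2: bank4 None->8 [EMPTY]
step 3: bank5 9->9 [HIT]
step 4: bank3 None->4 [EMPTY]
step 5: bank6 None->7 [EMPTY]
step 6: bank6 7->11 [CONFLICT]
step 7: bank4 8->1 [CONFLICT]
step 8: bank4 1->1 [HIT]
step 9: bank0 None->6 [EMPTY]
step 10: bank3 4->4 [HIT]
step 11: bank3 4->11 [CONFLICT]
step 12: bank1 5->9 [CONFLICT]
step 13: bank4 1->1 [HIT]
step 14: bank0 6->10 [CONFLICT]
step 15: bank5 9->9 [HIT]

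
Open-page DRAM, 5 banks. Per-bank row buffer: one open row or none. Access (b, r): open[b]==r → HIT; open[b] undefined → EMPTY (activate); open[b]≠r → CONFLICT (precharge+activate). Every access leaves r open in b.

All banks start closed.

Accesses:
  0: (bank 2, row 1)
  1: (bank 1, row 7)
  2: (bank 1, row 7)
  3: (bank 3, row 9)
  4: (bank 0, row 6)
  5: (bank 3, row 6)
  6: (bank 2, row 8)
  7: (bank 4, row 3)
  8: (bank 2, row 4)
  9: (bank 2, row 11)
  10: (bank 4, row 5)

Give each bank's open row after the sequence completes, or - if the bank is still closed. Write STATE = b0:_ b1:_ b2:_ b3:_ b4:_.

#0 (2,1) E
#1 (1,7) E
#2 (1,7) H  (was 7)
#3 (3,9) E
#4 (0,6) E
#5 (3,6) C  (was 9)
#6 (2,8) C  (was 1)
#7 (4,3) E
#8 (2,4) C  (was 8)
#9 (2,11) C  (was 4)
#10 (4,5) C  (was 3)

STATE = b0:6 b1:7 b2:11 b3:6 b4:5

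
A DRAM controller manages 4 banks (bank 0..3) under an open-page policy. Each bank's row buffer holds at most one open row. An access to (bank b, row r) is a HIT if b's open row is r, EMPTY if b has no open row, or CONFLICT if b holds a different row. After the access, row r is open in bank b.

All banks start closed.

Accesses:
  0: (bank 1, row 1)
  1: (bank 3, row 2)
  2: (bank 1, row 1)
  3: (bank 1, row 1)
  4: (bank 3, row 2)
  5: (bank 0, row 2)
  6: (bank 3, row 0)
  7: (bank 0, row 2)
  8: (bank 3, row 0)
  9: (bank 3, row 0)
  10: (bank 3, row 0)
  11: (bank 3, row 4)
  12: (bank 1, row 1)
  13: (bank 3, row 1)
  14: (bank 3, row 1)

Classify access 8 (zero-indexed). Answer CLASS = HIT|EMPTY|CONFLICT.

CLASS = HIT

step 0: bank1 None->1 [EMPTY]
step 1: bank3 None->2 [EMPTY]
step 2: bank1 1->1 [HIT]
step 3: bank1 1->1 [HIT]
step 4: bank3 2->2 [HIT]
step 5: bank0 None->2 [EMPTY]
step 6: bank3 2->0 [CONFLICT]
step 7: bank0 2->2 [HIT]
step 8: bank3 0->0 [HIT]
step 9: bank3 0->0 [HIT]
step 10: bank3 0->0 [HIT]
step 11: bank3 0->4 [CONFLICT]
step 12: bank1 1->1 [HIT]
step 13: bank3 4->1 [CONFLICT]
step 14: bank3 1->1 [HIT]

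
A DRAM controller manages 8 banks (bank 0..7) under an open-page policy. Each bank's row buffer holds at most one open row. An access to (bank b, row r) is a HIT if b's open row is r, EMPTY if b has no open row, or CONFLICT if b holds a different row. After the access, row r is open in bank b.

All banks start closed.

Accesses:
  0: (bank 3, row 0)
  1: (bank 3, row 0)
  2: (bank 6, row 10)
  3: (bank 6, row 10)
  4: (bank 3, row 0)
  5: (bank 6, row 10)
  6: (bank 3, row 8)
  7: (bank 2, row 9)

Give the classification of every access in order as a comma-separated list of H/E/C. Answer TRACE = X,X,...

#0 (3,0) E
#1 (3,0) H  (was 0)
#2 (6,10) E
#3 (6,10) H  (was 10)
#4 (3,0) H  (was 0)
#5 (6,10) H  (was 10)
#6 (3,8) C  (was 0)
#7 (2,9) E

TRACE = E,H,E,H,H,H,C,E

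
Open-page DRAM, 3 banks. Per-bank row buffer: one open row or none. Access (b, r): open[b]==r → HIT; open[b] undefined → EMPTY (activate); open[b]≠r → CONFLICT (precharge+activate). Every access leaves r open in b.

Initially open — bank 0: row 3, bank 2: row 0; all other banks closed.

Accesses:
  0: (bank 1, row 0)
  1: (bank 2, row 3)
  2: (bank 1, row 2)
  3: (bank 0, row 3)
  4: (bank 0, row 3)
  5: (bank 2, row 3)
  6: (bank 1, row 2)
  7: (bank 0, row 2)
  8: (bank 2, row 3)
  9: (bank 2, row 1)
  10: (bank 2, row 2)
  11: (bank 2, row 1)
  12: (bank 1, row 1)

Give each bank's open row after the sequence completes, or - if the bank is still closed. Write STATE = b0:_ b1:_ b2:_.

#0 (1,0) E
#1 (2,3) C  (was 0)
#2 (1,2) C  (was 0)
#3 (0,3) H  (was 3)
#4 (0,3) H  (was 3)
#5 (2,3) H  (was 3)
#6 (1,2) H  (was 2)
#7 (0,2) C  (was 3)
#8 (2,3) H  (was 3)
#9 (2,1) C  (was 3)
#10 (2,2) C  (was 1)
#11 (2,1) C  (was 2)
#12 (1,1) C  (was 2)

STATE = b0:2 b1:1 b2:1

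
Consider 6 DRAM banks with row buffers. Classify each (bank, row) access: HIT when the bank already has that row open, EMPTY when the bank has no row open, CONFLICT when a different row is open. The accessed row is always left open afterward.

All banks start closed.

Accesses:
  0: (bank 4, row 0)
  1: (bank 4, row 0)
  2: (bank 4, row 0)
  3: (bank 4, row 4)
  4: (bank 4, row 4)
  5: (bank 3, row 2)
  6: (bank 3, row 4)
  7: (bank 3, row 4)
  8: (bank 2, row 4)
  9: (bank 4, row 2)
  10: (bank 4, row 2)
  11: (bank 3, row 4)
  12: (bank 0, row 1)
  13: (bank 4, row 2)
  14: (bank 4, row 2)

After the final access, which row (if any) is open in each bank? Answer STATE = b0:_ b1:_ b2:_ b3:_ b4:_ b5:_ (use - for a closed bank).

0: bank 4 row 0 — prev None → EMPTY
1: bank 4 row 0 — prev 0 → HIT
2: bank 4 row 0 — prev 0 → HIT
3: bank 4 row 4 — prev 0 → CONFLICT
4: bank 4 row 4 — prev 4 → HIT
5: bank 3 row 2 — prev None → EMPTY
6: bank 3 row 4 — prev 2 → CONFLICT
7: bank 3 row 4 — prev 4 → HIT
8: bank 2 row 4 — prev None → EMPTY
9: bank 4 row 2 — prev 4 → CONFLICT
10: bank 4 row 2 — prev 2 → HIT
11: bank 3 row 4 — prev 4 → HIT
12: bank 0 row 1 — prev None → EMPTY
13: bank 4 row 2 — prev 2 → HIT
14: bank 4 row 2 — prev 2 → HIT

STATE = b0:1 b1:- b2:4 b3:4 b4:2 b5:-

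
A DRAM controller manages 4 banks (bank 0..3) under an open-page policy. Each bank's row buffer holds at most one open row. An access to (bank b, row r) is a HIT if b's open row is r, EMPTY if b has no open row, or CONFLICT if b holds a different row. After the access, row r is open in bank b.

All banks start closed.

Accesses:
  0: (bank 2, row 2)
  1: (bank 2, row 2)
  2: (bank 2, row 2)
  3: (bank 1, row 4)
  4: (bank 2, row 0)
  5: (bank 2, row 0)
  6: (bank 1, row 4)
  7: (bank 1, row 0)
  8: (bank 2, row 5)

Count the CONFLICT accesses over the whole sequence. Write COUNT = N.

COUNT = 3

step 0: bank2 None->2 [EMPTY]
step 1: bank2 2->2 [HIT]
step 2: bank2 2->2 [HIT]
step 3: bank1 None->4 [EMPTY]
step 4: bank2 2->0 [CONFLICT]
step 5: bank2 0->0 [HIT]
step 6: bank1 4->4 [HIT]
step 7: bank1 4->0 [CONFLICT]
step 8: bank2 0->5 [CONFLICT]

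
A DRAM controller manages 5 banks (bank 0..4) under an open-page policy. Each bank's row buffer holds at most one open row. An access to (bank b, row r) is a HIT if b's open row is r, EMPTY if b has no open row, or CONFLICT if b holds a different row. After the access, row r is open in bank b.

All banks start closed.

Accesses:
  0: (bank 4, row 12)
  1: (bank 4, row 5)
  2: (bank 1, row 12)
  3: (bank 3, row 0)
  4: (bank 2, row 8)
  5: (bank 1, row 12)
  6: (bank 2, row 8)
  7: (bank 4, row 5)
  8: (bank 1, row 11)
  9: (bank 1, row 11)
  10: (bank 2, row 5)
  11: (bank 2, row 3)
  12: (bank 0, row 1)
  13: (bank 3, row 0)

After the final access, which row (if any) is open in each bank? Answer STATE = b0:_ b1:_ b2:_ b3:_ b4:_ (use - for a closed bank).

STATE = b0:1 b1:11 b2:3 b3:0 b4:5

0: bank 4 row 12 — prev None → EMPTY
1: bank 4 row 5 — prev 12 → CONFLICT
2: bank 1 row 12 — prev None → EMPTY
3: bank 3 row 0 — prev None → EMPTY
4: bank 2 row 8 — prev None → EMPTY
5: bank 1 row 12 — prev 12 → HIT
6: bank 2 row 8 — prev 8 → HIT
7: bank 4 row 5 — prev 5 → HIT
8: bank 1 row 11 — prev 12 → CONFLICT
9: bank 1 row 11 — prev 11 → HIT
10: bank 2 row 5 — prev 8 → CONFLICT
11: bank 2 row 3 — prev 5 → CONFLICT
12: bank 0 row 1 — prev None → EMPTY
13: bank 3 row 0 — prev 0 → HIT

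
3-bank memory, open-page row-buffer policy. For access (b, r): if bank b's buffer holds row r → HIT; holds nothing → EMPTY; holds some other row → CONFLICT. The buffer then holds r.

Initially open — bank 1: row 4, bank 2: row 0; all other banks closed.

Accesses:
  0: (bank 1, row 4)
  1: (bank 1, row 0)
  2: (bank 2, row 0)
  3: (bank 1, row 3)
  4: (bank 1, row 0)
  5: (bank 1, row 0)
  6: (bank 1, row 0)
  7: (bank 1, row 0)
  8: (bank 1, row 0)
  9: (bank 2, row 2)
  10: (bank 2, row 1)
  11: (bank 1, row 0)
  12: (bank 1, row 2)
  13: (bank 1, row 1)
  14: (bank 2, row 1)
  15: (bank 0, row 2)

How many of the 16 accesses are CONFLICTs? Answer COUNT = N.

COUNT = 7

  [0] b1 r4: had r4 ⇒ H
  [1] b1 r0: had r4 ⇒ C
  [2] b2 r0: had r0 ⇒ H
  [3] b1 r3: had r0 ⇒ C
  [4] b1 r0: had r3 ⇒ C
  [5] b1 r0: had r0 ⇒ H
  [6] b1 r0: had r0 ⇒ H
  [7] b1 r0: had r0 ⇒ H
  [8] b1 r0: had r0 ⇒ H
  [9] b2 r2: had r0 ⇒ C
  [10] b2 r1: had r2 ⇒ C
  [11] b1 r0: had r0 ⇒ H
  [12] b1 r2: had r0 ⇒ C
  [13] b1 r1: had r2 ⇒ C
  [14] b2 r1: had r1 ⇒ H
  [15] b0 r2: no row ⇒ E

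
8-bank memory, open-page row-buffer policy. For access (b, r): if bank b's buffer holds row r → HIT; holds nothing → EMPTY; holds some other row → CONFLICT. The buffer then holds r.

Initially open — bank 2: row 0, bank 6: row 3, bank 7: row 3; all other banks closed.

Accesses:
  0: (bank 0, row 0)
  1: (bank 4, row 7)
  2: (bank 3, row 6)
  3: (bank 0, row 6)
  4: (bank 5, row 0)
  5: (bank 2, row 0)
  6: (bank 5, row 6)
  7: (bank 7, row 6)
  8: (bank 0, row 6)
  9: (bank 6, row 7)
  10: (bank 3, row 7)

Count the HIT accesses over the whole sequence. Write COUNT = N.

0: bank 0 row 0 — prev None → EMPTY
1: bank 4 row 7 — prev None → EMPTY
2: bank 3 row 6 — prev None → EMPTY
3: bank 0 row 6 — prev 0 → CONFLICT
4: bank 5 row 0 — prev None → EMPTY
5: bank 2 row 0 — prev 0 → HIT
6: bank 5 row 6 — prev 0 → CONFLICT
7: bank 7 row 6 — prev 3 → CONFLICT
8: bank 0 row 6 — prev 6 → HIT
9: bank 6 row 7 — prev 3 → CONFLICT
10: bank 3 row 7 — prev 6 → CONFLICT

COUNT = 2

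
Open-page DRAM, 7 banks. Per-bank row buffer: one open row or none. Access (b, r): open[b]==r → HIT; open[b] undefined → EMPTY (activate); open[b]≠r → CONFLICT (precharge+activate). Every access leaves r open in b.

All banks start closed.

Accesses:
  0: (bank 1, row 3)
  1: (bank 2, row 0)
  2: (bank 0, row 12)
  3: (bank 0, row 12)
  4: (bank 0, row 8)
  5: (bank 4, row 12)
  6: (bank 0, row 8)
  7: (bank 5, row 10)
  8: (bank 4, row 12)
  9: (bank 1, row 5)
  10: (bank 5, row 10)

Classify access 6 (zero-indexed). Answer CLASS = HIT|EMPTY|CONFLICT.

CLASS = HIT

0: bank 1 row 3 — prev None → EMPTY
1: bank 2 row 0 — prev None → EMPTY
2: bank 0 row 12 — prev None → EMPTY
3: bank 0 row 12 — prev 12 → HIT
4: bank 0 row 8 — prev 12 → CONFLICT
5: bank 4 row 12 — prev None → EMPTY
6: bank 0 row 8 — prev 8 → HIT
7: bank 5 row 10 — prev None → EMPTY
8: bank 4 row 12 — prev 12 → HIT
9: bank 1 row 5 — prev 3 → CONFLICT
10: bank 5 row 10 — prev 10 → HIT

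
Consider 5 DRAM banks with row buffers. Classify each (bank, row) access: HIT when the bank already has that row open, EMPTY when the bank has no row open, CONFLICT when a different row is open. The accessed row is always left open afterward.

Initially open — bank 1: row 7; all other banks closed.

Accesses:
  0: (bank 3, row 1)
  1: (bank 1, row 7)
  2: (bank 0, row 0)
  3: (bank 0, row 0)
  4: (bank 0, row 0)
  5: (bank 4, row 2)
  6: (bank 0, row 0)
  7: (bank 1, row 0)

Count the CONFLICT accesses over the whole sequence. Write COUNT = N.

COUNT = 1

step 0: bank3 None->1 [EMPTY]
step 1: bank1 7->7 [HIT]
step 2: bank0 None->0 [EMPTY]
step 3: bank0 0->0 [HIT]
step 4: bank0 0->0 [HIT]
step 5: bank4 None->2 [EMPTY]
step 6: bank0 0->0 [HIT]
step 7: bank1 7->0 [CONFLICT]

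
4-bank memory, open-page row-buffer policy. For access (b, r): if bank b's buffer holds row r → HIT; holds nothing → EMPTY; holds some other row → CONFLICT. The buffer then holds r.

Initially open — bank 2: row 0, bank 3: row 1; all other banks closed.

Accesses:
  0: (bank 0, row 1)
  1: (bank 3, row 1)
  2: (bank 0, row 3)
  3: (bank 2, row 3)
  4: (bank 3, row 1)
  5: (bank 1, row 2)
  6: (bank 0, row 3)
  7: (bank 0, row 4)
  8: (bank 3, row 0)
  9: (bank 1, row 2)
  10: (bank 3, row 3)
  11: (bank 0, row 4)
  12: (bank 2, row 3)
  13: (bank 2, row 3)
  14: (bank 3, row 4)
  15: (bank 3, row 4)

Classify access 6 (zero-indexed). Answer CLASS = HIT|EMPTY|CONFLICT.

step 0: bank0 None->1 [EMPTY]
step 1: bank3 1->1 [HIT]
step 2: bank0 1->3 [CONFLICT]
step 3: bank2 0->3 [CONFLICT]
step 4: bank3 1->1 [HIT]
step 5: bank1 None->2 [EMPTY]
step 6: bank0 3->3 [HIT]
step 7: bank0 3->4 [CONFLICT]
step 8: bank3 1->0 [CONFLICT]
step 9: bank1 2->2 [HIT]
step 10: bank3 0->3 [CONFLICT]
step 11: bank0 4->4 [HIT]
step 12: bank2 3->3 [HIT]
step 13: bank2 3->3 [HIT]
step 14: bank3 3->4 [CONFLICT]
step 15: bank3 4->4 [HIT]

CLASS = HIT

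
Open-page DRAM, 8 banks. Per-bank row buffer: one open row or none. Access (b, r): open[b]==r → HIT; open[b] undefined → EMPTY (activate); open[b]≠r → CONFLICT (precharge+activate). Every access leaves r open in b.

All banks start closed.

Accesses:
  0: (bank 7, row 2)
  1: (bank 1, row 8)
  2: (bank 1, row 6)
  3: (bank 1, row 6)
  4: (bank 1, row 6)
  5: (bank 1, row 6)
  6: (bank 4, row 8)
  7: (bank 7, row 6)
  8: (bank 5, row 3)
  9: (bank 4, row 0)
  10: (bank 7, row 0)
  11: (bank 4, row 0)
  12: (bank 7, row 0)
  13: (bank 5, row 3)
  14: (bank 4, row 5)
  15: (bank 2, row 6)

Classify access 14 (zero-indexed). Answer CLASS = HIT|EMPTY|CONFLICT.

0: bank 7 row 2 — prev None → EMPTY
1: bank 1 row 8 — prev None → EMPTY
2: bank 1 row 6 — prev 8 → CONFLICT
3: bank 1 row 6 — prev 6 → HIT
4: bank 1 row 6 — prev 6 → HIT
5: bank 1 row 6 — prev 6 → HIT
6: bank 4 row 8 — prev None → EMPTY
7: bank 7 row 6 — prev 2 → CONFLICT
8: bank 5 row 3 — prev None → EMPTY
9: bank 4 row 0 — prev 8 → CONFLICT
10: bank 7 row 0 — prev 6 → CONFLICT
11: bank 4 row 0 — prev 0 → HIT
12: bank 7 row 0 — prev 0 → HIT
13: bank 5 row 3 — prev 3 → HIT
14: bank 4 row 5 — prev 0 → CONFLICT
15: bank 2 row 6 — prev None → EMPTY

CLASS = CONFLICT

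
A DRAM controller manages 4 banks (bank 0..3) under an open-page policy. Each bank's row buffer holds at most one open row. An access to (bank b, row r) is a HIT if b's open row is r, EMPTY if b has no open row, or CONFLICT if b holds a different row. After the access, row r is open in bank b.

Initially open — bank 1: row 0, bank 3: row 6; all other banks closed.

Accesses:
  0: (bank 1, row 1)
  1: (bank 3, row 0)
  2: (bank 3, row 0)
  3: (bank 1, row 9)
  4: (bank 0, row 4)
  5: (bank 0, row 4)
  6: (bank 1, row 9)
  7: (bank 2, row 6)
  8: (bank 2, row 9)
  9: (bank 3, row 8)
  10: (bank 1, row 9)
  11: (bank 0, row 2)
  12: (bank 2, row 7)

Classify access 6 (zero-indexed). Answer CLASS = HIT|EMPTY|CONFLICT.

CLASS = HIT

0: bank 1 row 1 — prev 0 → CONFLICT
1: bank 3 row 0 — prev 6 → CONFLICT
2: bank 3 row 0 — prev 0 → HIT
3: bank 1 row 9 — prev 1 → CONFLICT
4: bank 0 row 4 — prev None → EMPTY
5: bank 0 row 4 — prev 4 → HIT
6: bank 1 row 9 — prev 9 → HIT
7: bank 2 row 6 — prev None → EMPTY
8: bank 2 row 9 — prev 6 → CONFLICT
9: bank 3 row 8 — prev 0 → CONFLICT
10: bank 1 row 9 — prev 9 → HIT
11: bank 0 row 2 — prev 4 → CONFLICT
12: bank 2 row 7 — prev 9 → CONFLICT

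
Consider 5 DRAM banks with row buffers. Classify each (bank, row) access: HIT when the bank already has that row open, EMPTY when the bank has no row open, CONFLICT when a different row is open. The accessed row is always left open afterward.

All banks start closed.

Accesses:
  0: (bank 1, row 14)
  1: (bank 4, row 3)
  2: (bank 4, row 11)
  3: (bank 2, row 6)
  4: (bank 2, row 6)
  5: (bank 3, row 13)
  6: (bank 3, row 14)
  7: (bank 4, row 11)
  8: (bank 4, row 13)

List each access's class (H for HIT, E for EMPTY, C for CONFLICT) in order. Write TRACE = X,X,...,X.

step 0: bank1 None->14 [EMPTY]
step 1: bank4 None->3 [EMPTY]
step 2: bank4 3->11 [CONFLICT]
step 3: bank2 None->6 [EMPTY]
step 4: bank2 6->6 [HIT]
step 5: bank3 None->13 [EMPTY]
step 6: bank3 13->14 [CONFLICT]
step 7: bank4 11->11 [HIT]
step 8: bank4 11->13 [CONFLICT]

TRACE = E,E,C,E,H,E,C,H,C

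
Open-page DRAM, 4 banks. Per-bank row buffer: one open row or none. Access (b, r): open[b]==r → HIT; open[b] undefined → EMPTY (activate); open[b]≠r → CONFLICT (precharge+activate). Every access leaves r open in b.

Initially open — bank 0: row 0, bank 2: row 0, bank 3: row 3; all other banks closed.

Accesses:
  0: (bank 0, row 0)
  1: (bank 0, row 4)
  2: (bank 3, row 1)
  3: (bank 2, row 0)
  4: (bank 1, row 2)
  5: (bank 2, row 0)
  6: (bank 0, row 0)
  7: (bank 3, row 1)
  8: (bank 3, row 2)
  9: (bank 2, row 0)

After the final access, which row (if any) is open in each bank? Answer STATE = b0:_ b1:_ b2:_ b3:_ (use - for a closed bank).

step 0: bank0 0->0 [HIT]
step 1: bank0 0->4 [CONFLICT]
step 2: bank3 3->1 [CONFLICT]
step 3: bank2 0->0 [HIT]
step 4: bank1 None->2 [EMPTY]
step 5: bank2 0->0 [HIT]
step 6: bank0 4->0 [CONFLICT]
step 7: bank3 1->1 [HIT]
step 8: bank3 1->2 [CONFLICT]
step 9: bank2 0->0 [HIT]

STATE = b0:0 b1:2 b2:0 b3:2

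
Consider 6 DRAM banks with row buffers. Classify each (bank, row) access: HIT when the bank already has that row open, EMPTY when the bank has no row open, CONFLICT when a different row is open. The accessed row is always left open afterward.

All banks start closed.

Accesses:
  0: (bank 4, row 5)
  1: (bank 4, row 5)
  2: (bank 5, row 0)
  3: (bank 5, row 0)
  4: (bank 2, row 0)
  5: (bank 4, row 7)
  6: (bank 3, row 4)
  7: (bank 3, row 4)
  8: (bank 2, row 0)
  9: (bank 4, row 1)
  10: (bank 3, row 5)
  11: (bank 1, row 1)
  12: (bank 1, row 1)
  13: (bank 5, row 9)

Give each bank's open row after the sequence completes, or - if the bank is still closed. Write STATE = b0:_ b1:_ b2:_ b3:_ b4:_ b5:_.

STATE = b0:- b1:1 b2:0 b3:5 b4:1 b5:9

0: bank 4 row 5 — prev None → EMPTY
1: bank 4 row 5 — prev 5 → HIT
2: bank 5 row 0 — prev None → EMPTY
3: bank 5 row 0 — prev 0 → HIT
4: bank 2 row 0 — prev None → EMPTY
5: bank 4 row 7 — prev 5 → CONFLICT
6: bank 3 row 4 — prev None → EMPTY
7: bank 3 row 4 — prev 4 → HIT
8: bank 2 row 0 — prev 0 → HIT
9: bank 4 row 1 — prev 7 → CONFLICT
10: bank 3 row 5 — prev 4 → CONFLICT
11: bank 1 row 1 — prev None → EMPTY
12: bank 1 row 1 — prev 1 → HIT
13: bank 5 row 9 — prev 0 → CONFLICT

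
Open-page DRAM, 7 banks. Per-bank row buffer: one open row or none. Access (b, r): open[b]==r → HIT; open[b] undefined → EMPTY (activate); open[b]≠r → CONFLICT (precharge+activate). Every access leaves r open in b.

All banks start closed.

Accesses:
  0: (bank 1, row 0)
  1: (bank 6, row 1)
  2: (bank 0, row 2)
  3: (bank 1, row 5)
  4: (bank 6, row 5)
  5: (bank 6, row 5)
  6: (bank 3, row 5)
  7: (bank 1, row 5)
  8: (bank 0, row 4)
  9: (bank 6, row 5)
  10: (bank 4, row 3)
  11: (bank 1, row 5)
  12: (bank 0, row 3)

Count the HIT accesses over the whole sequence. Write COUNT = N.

COUNT = 4

0: bank 1 row 0 — prev None → EMPTY
1: bank 6 row 1 — prev None → EMPTY
2: bank 0 row 2 — prev None → EMPTY
3: bank 1 row 5 — prev 0 → CONFLICT
4: bank 6 row 5 — prev 1 → CONFLICT
5: bank 6 row 5 — prev 5 → HIT
6: bank 3 row 5 — prev None → EMPTY
7: bank 1 row 5 — prev 5 → HIT
8: bank 0 row 4 — prev 2 → CONFLICT
9: bank 6 row 5 — prev 5 → HIT
10: bank 4 row 3 — prev None → EMPTY
11: bank 1 row 5 — prev 5 → HIT
12: bank 0 row 3 — prev 4 → CONFLICT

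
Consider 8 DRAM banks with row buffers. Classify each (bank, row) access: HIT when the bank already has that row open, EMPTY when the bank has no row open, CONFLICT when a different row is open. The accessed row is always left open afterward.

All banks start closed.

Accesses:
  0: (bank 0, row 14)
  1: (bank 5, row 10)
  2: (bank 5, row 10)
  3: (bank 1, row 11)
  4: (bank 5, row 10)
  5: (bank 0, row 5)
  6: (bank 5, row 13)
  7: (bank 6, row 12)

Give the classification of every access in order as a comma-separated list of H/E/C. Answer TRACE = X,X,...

0: bank 0 row 14 — prev None → EMPTY
1: bank 5 row 10 — prev None → EMPTY
2: bank 5 row 10 — prev 10 → HIT
3: bank 1 row 11 — prev None → EMPTY
4: bank 5 row 10 — prev 10 → HIT
5: bank 0 row 5 — prev 14 → CONFLICT
6: bank 5 row 13 — prev 10 → CONFLICT
7: bank 6 row 12 — prev None → EMPTY

TRACE = E,E,H,E,H,C,C,E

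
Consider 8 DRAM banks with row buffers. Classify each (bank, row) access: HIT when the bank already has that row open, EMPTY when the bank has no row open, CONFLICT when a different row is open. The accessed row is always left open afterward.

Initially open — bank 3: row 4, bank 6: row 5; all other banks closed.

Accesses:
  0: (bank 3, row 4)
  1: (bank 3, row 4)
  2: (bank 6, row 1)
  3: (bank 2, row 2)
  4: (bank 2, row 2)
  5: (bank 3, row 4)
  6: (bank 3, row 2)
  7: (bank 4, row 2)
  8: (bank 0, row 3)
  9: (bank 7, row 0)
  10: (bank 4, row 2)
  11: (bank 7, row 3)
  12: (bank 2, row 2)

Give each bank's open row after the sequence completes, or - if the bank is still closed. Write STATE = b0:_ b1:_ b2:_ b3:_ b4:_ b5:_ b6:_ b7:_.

STATE = b0:3 b1:- b2:2 b3:2 b4:2 b5:- b6:1 b7:3

#0 (3,4) H  (was 4)
#1 (3,4) H  (was 4)
#2 (6,1) C  (was 5)
#3 (2,2) E
#4 (2,2) H  (was 2)
#5 (3,4) H  (was 4)
#6 (3,2) C  (was 4)
#7 (4,2) E
#8 (0,3) E
#9 (7,0) E
#10 (4,2) H  (was 2)
#11 (7,3) C  (was 0)
#12 (2,2) H  (was 2)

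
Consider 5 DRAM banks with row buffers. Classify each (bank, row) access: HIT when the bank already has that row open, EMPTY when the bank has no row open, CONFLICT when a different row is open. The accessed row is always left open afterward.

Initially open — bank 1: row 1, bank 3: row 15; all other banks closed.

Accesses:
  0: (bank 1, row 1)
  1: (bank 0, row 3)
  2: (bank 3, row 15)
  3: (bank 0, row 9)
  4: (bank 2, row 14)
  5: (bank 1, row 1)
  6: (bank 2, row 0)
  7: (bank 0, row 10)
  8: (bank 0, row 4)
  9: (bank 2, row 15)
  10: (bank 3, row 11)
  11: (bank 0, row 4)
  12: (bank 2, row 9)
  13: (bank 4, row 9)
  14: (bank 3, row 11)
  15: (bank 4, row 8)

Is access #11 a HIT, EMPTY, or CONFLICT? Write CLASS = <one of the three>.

CLASS = HIT

  [0] b1 r1: had r1 ⇒ H
  [1] b0 r3: no row ⇒ E
  [2] b3 r15: had r15 ⇒ H
  [3] b0 r9: had r3 ⇒ C
  [4] b2 r14: no row ⇒ E
  [5] b1 r1: had r1 ⇒ H
  [6] b2 r0: had r14 ⇒ C
  [7] b0 r10: had r9 ⇒ C
  [8] b0 r4: had r10 ⇒ C
  [9] b2 r15: had r0 ⇒ C
  [10] b3 r11: had r15 ⇒ C
  [11] b0 r4: had r4 ⇒ H
  [12] b2 r9: had r15 ⇒ C
  [13] b4 r9: no row ⇒ E
  [14] b3 r11: had r11 ⇒ H
  [15] b4 r8: had r9 ⇒ C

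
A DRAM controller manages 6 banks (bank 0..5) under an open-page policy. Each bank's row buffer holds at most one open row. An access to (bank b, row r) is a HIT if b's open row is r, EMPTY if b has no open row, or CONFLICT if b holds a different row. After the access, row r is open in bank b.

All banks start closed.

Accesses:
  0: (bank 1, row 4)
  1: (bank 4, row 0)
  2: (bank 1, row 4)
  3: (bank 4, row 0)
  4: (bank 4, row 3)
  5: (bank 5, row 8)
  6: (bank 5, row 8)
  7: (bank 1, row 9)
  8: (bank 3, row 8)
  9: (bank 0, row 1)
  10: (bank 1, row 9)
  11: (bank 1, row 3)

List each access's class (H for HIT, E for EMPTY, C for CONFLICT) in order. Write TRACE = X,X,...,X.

step 0: bank1 None->4 [EMPTY]
step 1: bank4 None->0 [EMPTY]
step 2: bank1 4->4 [HIT]
step 3: bank4 0->0 [HIT]
step 4: bank4 0->3 [CONFLICT]
step 5: bank5 None->8 [EMPTY]
step 6: bank5 8->8 [HIT]
step 7: bank1 4->9 [CONFLICT]
step 8: bank3 None->8 [EMPTY]
step 9: bank0 None->1 [EMPTY]
step 10: bank1 9->9 [HIT]
step 11: bank1 9->3 [CONFLICT]

TRACE = E,E,H,H,C,E,H,C,E,E,H,C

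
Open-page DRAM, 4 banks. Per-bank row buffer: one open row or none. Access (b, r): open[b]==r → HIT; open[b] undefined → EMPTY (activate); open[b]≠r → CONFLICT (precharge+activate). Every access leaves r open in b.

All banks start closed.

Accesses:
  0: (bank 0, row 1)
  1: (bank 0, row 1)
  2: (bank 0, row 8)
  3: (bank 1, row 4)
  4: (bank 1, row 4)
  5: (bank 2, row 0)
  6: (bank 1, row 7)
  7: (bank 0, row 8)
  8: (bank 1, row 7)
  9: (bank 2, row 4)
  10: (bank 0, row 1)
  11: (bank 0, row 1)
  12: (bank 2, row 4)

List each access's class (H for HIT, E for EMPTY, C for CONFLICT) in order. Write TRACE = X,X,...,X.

#0 (0,1) E
#1 (0,1) H  (was 1)
#2 (0,8) C  (was 1)
#3 (1,4) E
#4 (1,4) H  (was 4)
#5 (2,0) E
#6 (1,7) C  (was 4)
#7 (0,8) H  (was 8)
#8 (1,7) H  (was 7)
#9 (2,4) C  (was 0)
#10 (0,1) C  (was 8)
#11 (0,1) H  (was 1)
#12 (2,4) H  (was 4)

TRACE = E,H,C,E,H,E,C,H,H,C,C,H,H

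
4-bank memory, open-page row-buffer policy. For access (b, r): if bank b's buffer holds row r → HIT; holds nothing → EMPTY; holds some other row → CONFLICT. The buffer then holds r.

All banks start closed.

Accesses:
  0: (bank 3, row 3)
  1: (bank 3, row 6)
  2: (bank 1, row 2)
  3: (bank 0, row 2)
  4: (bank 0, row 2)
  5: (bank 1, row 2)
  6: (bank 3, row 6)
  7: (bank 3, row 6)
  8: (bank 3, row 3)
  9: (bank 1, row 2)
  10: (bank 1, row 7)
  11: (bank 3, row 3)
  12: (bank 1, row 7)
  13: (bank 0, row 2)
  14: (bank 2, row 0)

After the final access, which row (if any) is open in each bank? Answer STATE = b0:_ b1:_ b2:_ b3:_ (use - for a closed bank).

#0 (3,3) E
#1 (3,6) C  (was 3)
#2 (1,2) E
#3 (0,2) E
#4 (0,2) H  (was 2)
#5 (1,2) H  (was 2)
#6 (3,6) H  (was 6)
#7 (3,6) H  (was 6)
#8 (3,3) C  (was 6)
#9 (1,2) H  (was 2)
#10 (1,7) C  (was 2)
#11 (3,3) H  (was 3)
#12 (1,7) H  (was 7)
#13 (0,2) H  (was 2)
#14 (2,0) E

STATE = b0:2 b1:7 b2:0 b3:3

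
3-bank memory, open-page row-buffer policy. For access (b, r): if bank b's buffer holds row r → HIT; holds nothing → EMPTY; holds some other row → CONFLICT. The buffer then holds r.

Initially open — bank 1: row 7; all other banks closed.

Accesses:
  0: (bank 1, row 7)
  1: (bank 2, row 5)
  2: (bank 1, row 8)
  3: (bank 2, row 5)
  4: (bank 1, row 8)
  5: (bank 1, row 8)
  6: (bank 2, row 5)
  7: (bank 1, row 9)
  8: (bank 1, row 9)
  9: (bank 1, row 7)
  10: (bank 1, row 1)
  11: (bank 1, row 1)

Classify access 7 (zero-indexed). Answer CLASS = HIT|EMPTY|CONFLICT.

step 0: bank1 7->7 [HIT]
step 1: bank2 None->5 [EMPTY]
step 2: bank1 7->8 [CONFLICT]
step 3: bank2 5->5 [HIT]
step 4: bank1 8->8 [HIT]
step 5: bank1 8->8 [HIT]
step 6: bank2 5->5 [HIT]
step 7: bank1 8->9 [CONFLICT]
step 8: bank1 9->9 [HIT]
step 9: bank1 9->7 [CONFLICT]
step 10: bank1 7->1 [CONFLICT]
step 11: bank1 1->1 [HIT]

CLASS = CONFLICT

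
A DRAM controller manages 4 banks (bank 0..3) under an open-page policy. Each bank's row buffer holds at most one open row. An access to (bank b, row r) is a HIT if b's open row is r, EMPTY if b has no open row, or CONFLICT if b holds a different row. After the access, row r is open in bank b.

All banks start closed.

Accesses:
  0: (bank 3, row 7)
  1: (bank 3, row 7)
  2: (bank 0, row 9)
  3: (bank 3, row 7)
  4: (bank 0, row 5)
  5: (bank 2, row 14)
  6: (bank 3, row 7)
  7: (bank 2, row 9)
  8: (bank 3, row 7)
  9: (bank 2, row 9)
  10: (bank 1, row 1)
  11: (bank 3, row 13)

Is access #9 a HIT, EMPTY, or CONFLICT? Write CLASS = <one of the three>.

  [0] b3 r7: no row ⇒ E
  [1] b3 r7: had r7 ⇒ H
  [2] b0 r9: no row ⇒ E
  [3] b3 r7: had r7 ⇒ H
  [4] b0 r5: had r9 ⇒ C
  [5] b2 r14: no row ⇒ E
  [6] b3 r7: had r7 ⇒ H
  [7] b2 r9: had r14 ⇒ C
  [8] b3 r7: had r7 ⇒ H
  [9] b2 r9: had r9 ⇒ H
  [10] b1 r1: no row ⇒ E
  [11] b3 r13: had r7 ⇒ C

CLASS = HIT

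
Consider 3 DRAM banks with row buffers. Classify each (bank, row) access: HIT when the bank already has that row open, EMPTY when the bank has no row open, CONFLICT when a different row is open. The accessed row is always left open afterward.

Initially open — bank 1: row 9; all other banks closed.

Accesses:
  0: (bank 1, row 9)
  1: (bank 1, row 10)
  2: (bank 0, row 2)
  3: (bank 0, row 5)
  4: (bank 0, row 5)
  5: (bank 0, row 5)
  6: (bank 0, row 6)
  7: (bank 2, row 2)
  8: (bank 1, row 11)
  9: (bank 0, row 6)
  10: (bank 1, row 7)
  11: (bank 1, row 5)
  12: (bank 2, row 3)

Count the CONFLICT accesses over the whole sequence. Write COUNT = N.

step 0: bank1 9->9 [HIT]
step 1: bank1 9->10 [CONFLICT]
step 2: bank0 None->2 [EMPTY]
step 3: bank0 2->5 [CONFLICT]
step 4: bank0 5->5 [HIT]
step 5: bank0 5->5 [HIT]
step 6: bank0 5->6 [CONFLICT]
step 7: bank2 None->2 [EMPTY]
step 8: bank1 10->11 [CONFLICT]
step 9: bank0 6->6 [HIT]
step 10: bank1 11->7 [CONFLICT]
step 11: bank1 7->5 [CONFLICT]
step 12: bank2 2->3 [CONFLICT]

COUNT = 7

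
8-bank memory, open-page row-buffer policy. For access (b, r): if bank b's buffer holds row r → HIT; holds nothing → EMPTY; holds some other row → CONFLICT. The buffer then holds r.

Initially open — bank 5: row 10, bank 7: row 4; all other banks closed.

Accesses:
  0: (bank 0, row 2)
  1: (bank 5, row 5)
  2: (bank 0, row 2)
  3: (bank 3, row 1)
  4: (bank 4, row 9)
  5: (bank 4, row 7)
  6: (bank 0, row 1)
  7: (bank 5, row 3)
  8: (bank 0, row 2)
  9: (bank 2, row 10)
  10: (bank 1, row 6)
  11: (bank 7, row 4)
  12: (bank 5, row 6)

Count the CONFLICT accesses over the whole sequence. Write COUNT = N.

COUNT = 6

step 0: bank0 None->2 [EMPTY]
step 1: bank5 10->5 [CONFLICT]
step 2: bank0 2->2 [HIT]
step 3: bank3 None->1 [EMPTY]
step 4: bank4 None->9 [EMPTY]
step 5: bank4 9->7 [CONFLICT]
step 6: bank0 2->1 [CONFLICT]
step 7: bank5 5->3 [CONFLICT]
step 8: bank0 1->2 [CONFLICT]
step 9: bank2 None->10 [EMPTY]
step 10: bank1 None->6 [EMPTY]
step 11: bank7 4->4 [HIT]
step 12: bank5 3->6 [CONFLICT]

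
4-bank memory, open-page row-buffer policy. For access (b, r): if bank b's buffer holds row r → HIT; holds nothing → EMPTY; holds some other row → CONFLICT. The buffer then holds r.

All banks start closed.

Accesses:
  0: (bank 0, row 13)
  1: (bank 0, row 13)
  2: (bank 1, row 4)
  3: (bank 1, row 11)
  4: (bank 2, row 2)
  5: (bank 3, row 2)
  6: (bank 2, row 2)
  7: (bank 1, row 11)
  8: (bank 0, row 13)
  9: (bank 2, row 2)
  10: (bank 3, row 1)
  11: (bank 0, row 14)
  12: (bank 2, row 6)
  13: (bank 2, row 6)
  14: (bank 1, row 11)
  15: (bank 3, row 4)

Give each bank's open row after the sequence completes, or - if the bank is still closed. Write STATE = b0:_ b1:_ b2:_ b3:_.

#0 (0,13) E
#1 (0,13) H  (was 13)
#2 (1,4) E
#3 (1,11) C  (was 4)
#4 (2,2) E
#5 (3,2) E
#6 (2,2) H  (was 2)
#7 (1,11) H  (was 11)
#8 (0,13) H  (was 13)
#9 (2,2) H  (was 2)
#10 (3,1) C  (was 2)
#11 (0,14) C  (was 13)
#12 (2,6) C  (was 2)
#13 (2,6) H  (was 6)
#14 (1,11) H  (was 11)
#15 (3,4) C  (was 1)

STATE = b0:14 b1:11 b2:6 b3:4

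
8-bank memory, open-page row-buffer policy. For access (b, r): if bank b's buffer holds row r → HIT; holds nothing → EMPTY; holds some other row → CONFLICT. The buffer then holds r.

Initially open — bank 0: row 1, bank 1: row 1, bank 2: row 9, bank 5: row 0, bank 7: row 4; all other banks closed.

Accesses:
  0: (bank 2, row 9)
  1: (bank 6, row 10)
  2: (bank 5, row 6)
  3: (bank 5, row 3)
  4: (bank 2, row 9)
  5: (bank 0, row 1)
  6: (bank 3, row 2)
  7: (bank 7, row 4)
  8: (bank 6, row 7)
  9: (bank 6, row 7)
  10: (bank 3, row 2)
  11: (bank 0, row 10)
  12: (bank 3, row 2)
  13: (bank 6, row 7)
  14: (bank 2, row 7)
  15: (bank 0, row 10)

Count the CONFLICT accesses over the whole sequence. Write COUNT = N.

COUNT = 5

#0 (2,9) H  (was 9)
#1 (6,10) E
#2 (5,6) C  (was 0)
#3 (5,3) C  (was 6)
#4 (2,9) H  (was 9)
#5 (0,1) H  (was 1)
#6 (3,2) E
#7 (7,4) H  (was 4)
#8 (6,7) C  (was 10)
#9 (6,7) H  (was 7)
#10 (3,2) H  (was 2)
#11 (0,10) C  (was 1)
#12 (3,2) H  (was 2)
#13 (6,7) H  (was 7)
#14 (2,7) C  (was 9)
#15 (0,10) H  (was 10)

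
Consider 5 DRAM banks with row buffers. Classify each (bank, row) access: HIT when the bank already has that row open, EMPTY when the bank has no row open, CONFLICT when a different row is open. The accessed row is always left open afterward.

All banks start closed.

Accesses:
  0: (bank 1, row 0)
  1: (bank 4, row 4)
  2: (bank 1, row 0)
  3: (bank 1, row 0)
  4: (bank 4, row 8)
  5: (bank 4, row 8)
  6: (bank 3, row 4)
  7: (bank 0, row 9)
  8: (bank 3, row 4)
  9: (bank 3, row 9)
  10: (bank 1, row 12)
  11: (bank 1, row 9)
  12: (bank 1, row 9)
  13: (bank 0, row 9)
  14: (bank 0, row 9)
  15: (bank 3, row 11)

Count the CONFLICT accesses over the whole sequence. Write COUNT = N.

0: bank 1 row 0 — prev None → EMPTY
1: bank 4 row 4 — prev None → EMPTY
2: bank 1 row 0 — prev 0 → HIT
3: bank 1 row 0 — prev 0 → HIT
4: bank 4 row 8 — prev 4 → CONFLICT
5: bank 4 row 8 — prev 8 → HIT
6: bank 3 row 4 — prev None → EMPTY
7: bank 0 row 9 — prev None → EMPTY
8: bank 3 row 4 — prev 4 → HIT
9: bank 3 row 9 — prev 4 → CONFLICT
10: bank 1 row 12 — prev 0 → CONFLICT
11: bank 1 row 9 — prev 12 → CONFLICT
12: bank 1 row 9 — prev 9 → HIT
13: bank 0 row 9 — prev 9 → HIT
14: bank 0 row 9 — prev 9 → HIT
15: bank 3 row 11 — prev 9 → CONFLICT

COUNT = 5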